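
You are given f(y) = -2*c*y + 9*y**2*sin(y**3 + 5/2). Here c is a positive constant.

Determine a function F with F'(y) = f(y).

Integrate term by term and add the pieces.
Check: d/dy[-c*y**2 - 3*cos(y**3 + 5/2)] = -2*c*y + 9*y**2*sin(y**3 + 5/2) = f(y).

An antiderivative is F(y) = -c*y**2 - 3*cos(y**3 + 5/2).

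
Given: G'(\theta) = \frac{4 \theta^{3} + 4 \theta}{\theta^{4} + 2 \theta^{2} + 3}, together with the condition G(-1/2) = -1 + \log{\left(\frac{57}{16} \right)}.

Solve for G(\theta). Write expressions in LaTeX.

G(\theta) = \log{\left(\theta^{4} + 2 \theta^{2} + 3 \right)} - 1

The substitution u = \theta^{4} + 2 \theta^{2} + 3 works: G'(\theta) is exactly (dG/du)*(du/d\theta) for that inner function.
A general antiderivative is \log{\left(\theta^{4} + 2 \theta^{2} + 3 \right)} + C.
The condition gives C = -1 + \log{\left(\frac{57}{16} \right)} - (\log{\left(\frac{57}{16} \right)}) = -1.
So G(\theta) = \log{\left(\theta^{4} + 2 \theta^{2} + 3 \right)} - 1.
Check: d/d\theta[\log{\left(\theta^{4} + 2 \theta^{2} + 3 \right)} - 1] = \frac{4 \theta^{3} + 4 \theta}{\theta^{4} + 2 \theta^{2} + 3} = G'(\theta).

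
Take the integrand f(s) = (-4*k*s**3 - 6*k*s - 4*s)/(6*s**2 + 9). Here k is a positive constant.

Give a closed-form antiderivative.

Check any antiderivative F(s) by computing F'(s) and comparing it with f(s).
Check: d/ds[-(k*s**2 + log(2*s**2 + 3))/3] = (-4*k*s**3 - 6*k*s - 4*s)/(6*s**2 + 9) = f(s).

An antiderivative is F(s) = -(k*s**2 + log(2*s**2 + 3))/3.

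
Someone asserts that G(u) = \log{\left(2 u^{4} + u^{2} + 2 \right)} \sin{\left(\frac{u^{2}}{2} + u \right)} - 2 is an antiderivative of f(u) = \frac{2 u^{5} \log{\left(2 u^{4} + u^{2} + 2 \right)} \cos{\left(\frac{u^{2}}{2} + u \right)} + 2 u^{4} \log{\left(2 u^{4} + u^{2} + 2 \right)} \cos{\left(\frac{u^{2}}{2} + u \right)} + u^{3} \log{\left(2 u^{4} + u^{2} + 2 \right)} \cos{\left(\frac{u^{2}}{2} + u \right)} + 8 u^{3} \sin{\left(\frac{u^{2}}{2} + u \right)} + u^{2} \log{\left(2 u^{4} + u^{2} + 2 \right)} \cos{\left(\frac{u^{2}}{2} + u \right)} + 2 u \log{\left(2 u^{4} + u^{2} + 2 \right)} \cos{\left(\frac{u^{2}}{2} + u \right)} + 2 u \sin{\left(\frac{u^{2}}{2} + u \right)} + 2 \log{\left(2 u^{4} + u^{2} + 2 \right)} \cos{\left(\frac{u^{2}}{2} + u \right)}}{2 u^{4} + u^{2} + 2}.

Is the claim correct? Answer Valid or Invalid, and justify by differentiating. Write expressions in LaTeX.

d/du[G] = \frac{2 u^{5} \log{\left(2 u^{4} + u^{2} + 2 \right)} \cos{\left(\frac{u^{2}}{2} + u \right)} + 2 u^{4} \log{\left(2 u^{4} + u^{2} + 2 \right)} \cos{\left(\frac{u^{2}}{2} + u \right)} + u^{3} \log{\left(2 u^{4} + u^{2} + 2 \right)} \cos{\left(\frac{u^{2}}{2} + u \right)} + 8 u^{3} \sin{\left(\frac{u^{2}}{2} + u \right)} + u^{2} \log{\left(2 u^{4} + u^{2} + 2 \right)} \cos{\left(\frac{u^{2}}{2} + u \right)} + 2 u \log{\left(2 u^{4} + u^{2} + 2 \right)} \cos{\left(\frac{u^{2}}{2} + u \right)} + 2 u \sin{\left(\frac{u^{2}}{2} + u \right)} + 2 \log{\left(2 u^{4} + u^{2} + 2 \right)} \cos{\left(\frac{u^{2}}{2} + u \right)}}{2 u^{4} + u^{2} + 2}
This equals f(u) exactly, so the claim holds.

Valid - the claim checks out under differentiation.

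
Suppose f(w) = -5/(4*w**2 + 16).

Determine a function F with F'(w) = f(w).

An antiderivative is F(w) = -5*atan(w/2)/8.

Since d/dw undoes antidifferentiation here, F'(w) = f(w) is required of F(w).
Check: d/dw[-5*atan(w/2)/8] = -5/(4*w**2 + 16) = f(w).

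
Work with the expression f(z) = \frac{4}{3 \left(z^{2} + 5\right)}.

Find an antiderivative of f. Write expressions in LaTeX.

Differentiate the proposed F(z) back; it has to land on f(z) exactly.
Check: d/dz[\frac{4 \sqrt{5} \operatorname{atan}{\left(\frac{\sqrt{5} z}{5} \right)}}{15}] = \frac{4}{3 z^{2} + 15}, which equals f(z).

An antiderivative is F(z) = \frac{4 \sqrt{5} \operatorname{atan}{\left(\frac{\sqrt{5} z}{5} \right)}}{15}.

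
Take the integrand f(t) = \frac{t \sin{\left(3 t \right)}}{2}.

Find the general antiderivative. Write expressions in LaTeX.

Check any antiderivative F(t) by computing F'(t) and comparing it with f(t).
Check: d/dt[- \frac{3 t \cos{\left(3 t \right)} - \sin{\left(3 t \right)}}{18}] = \frac{t \sin{\left(3 t \right)}}{2} = f(t).

F(t) = - \frac{3 t \cos{\left(3 t \right)} - \sin{\left(3 t \right)}}{18} + C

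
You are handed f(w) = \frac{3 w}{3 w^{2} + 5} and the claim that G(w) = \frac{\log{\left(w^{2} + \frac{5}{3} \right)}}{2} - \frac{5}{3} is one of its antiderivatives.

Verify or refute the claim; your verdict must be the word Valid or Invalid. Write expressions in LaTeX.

d/dw[G] = \frac{3 w}{3 w^{2} + 5}
This equals f(w) exactly, so the claim holds.

Valid - differentiating G returns exactly f.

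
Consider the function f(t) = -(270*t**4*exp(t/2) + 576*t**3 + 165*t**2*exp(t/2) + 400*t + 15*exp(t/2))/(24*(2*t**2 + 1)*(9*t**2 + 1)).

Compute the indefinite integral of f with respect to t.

Whatever form F(t) takes, F'(t) = f(t) is non-negotiable.
Check: d/dt[-(15*exp(t/2) - 4*log(2*t**2 + 1) + 12*log(3*t**2 + 1/3))/12] = (-270*t**4*exp(t/2) - 576*t**3 - 165*t**2*exp(t/2) - 400*t - 15*exp(t/2))/(432*t**4 + 264*t**2 + 24), which equals f(t).

F(t) = -(15*exp(t/2) - 4*log(2*t**2 + 1) + 12*log(3*t**2 + 1/3))/12 + C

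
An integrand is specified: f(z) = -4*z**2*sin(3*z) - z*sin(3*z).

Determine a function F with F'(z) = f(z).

An antiderivative is F(z) = (36*z**2*cos(3*z) - 24*z*sin(3*z) + 9*z*cos(3*z) - 3*sin(3*z) - 8*cos(3*z))/27.

The integrand splits into summands that can be handled one at a time.
Check: d/dz[(36*z**2*cos(3*z) - 24*z*sin(3*z) + 9*z*cos(3*z) - 3*sin(3*z) - 8*cos(3*z))/27] = -4*z**2*sin(3*z) - z*sin(3*z) = f(z).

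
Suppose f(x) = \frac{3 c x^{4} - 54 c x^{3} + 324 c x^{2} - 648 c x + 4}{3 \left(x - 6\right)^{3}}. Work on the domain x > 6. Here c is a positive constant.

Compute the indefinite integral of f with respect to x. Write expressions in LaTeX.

F(x) = \frac{c x^{2}}{2} - \frac{2}{3 \left(x - 6\right)^{2}} + C

Since d/dx undoes antidifferentiation here, F'(x) = f(x) is required of F(x).
Check: d/dx[\frac{c x^{2}}{2} - \frac{2}{3 \left(x - 6\right)^{2}}] = \frac{3 c x^{4} - 54 c x^{3} + 324 c x^{2} - 648 c x + 4}{3 x^{3} - 54 x^{2} + 324 x - 648}, which equals f(x).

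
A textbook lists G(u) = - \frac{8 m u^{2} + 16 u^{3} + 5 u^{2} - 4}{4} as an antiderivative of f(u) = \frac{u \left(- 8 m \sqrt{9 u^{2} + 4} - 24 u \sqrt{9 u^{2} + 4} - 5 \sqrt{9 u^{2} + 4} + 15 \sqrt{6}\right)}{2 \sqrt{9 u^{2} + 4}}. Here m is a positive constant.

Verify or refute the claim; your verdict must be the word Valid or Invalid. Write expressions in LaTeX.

Invalid: d/du[G] - f = - \frac{15 \sqrt{6} u}{2 \sqrt{9 u^{2} + 4}}, which is not 0.

d/du[G] = - 4 m u - 12 u^{2} - \frac{5 u}{2}
d/du[G] - f(u) = - \frac{15 \sqrt{6} u}{2 \sqrt{9 u^{2} + 4}} != 0.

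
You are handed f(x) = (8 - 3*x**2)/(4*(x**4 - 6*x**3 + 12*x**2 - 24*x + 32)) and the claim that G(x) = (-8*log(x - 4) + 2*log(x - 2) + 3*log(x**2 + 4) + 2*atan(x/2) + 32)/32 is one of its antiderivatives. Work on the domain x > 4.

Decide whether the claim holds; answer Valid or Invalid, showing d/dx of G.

d/dx[G] = (8 - 3*x**2)/(4*x**4 - 24*x**3 + 48*x**2 - 96*x + 128)
This equals f(x) exactly, so the claim holds.

Valid - differentiating G returns exactly f.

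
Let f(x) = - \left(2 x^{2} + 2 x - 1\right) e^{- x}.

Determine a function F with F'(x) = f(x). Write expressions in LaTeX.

An antiderivative is F(x) = \left(2 x^{2} + 6 x + 5\right) e^{- x}.

Recognize the product-rule pattern: f = u'v + uv' with u = 2 x^{2} + 6 x + 5, v = e^{- x}, so integration by parts undoes it.
Check: d/dx[\left(2 x^{2} + 6 x + 5\right) e^{- x}] = \left(- 2 x^{2} - 2 x + 1\right) e^{- x}, which equals f(x).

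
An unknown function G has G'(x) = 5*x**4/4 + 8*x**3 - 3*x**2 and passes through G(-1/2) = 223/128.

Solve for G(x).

Integrate term by term and add the pieces.
A general antiderivative is x**5/4 + 2*x**4 - x**3 + 1 + C.
The condition gives C = 223/128 - (159/128) = 1/2.
So G(x) = x**5/4 + 2*x**4 - x**3 + 3/2.
Check: d/dx[x**5/4 + 2*x**4 - x**3 + 3/2] = 5*x**4/4 + 8*x**3 - 3*x**2 = G'(x).

G(x) = x**5/4 + 2*x**4 - x**3 + 3/2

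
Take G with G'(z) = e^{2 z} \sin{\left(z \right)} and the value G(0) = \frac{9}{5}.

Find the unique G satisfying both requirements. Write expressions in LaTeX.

Whatever form G(z) takes, its d/dz must return the stated G'(z).
A general antiderivative is \frac{2 e^{2 z} \sin{\left(z \right)}}{5} - \frac{e^{2 z} \cos{\left(z \right)}}{5} + C.
The condition gives C = \frac{9}{5} - (- \frac{1}{5}) = 2.
So G(z) = \frac{2 e^{2 z} \sin{\left(z \right)} - e^{2 z} \cos{\left(z \right)} + 10}{5}.
Check: d/dz[\frac{2 e^{2 z} \sin{\left(z \right)} - e^{2 z} \cos{\left(z \right)} + 10}{5}] = e^{2 z} \sin{\left(z \right)} = G'(z).

G(z) = \frac{2 e^{2 z} \sin{\left(z \right)} - e^{2 z} \cos{\left(z \right)} + 10}{5}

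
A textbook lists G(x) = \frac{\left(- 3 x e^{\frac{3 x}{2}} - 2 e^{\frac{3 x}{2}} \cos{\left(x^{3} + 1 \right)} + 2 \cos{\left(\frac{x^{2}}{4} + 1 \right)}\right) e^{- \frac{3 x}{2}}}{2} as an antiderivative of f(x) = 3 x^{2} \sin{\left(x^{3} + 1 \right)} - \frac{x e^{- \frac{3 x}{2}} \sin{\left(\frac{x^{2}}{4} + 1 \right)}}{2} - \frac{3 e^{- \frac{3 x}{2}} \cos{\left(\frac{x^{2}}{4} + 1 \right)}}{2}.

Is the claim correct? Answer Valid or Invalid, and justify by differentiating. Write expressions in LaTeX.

d/dx[G] = \frac{\left(6 x^{2} e^{\frac{3 x}{2}} \sin{\left(x^{3} + 1 \right)} - x \sin{\left(\frac{x^{2}}{4} + 1 \right)} - 3 e^{\frac{3 x}{2}} - 3 \cos{\left(\frac{x^{2}}{4} + 1 \right)}\right) e^{- \frac{3 x}{2}}}{2}
d/dx[G] - f(x) = - \frac{3}{2} != 0.

Invalid: d/dx[G] - f = - \frac{3}{2}, which is not 0.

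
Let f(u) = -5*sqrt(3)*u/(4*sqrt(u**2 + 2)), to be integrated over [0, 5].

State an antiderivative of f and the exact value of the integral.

Antiderivative: F(u) = -5*sqrt(3)*sqrt(u**2 + 2)/4; value = -45/4 + 5*sqrt(6)/4

f matches the chain-rule pattern g'(h)*h' with inner function h(u) = 3*u**2 + 6; substituting w = h(u) collapses the integral.
F(u) = -5*sqrt(3)*sqrt(u**2 + 2)/4 is an antiderivative of f.
Check: d/du[-5*sqrt(3)*sqrt(u**2 + 2)/4] = -5*sqrt(3)*u/(4*sqrt(u**2 + 2)) = f(u).
F(5) = -45/4; F(0) = -5*sqrt(6)/4.
Integral = F(5) - F(0) = -45/4 + 5*sqrt(6)/4.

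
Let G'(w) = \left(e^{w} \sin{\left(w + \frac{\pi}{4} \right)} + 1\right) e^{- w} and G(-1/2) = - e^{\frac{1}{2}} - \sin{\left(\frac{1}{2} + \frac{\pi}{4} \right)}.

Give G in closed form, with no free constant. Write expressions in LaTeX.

G(w) = \left(- e^{w} \cos{\left(w + \frac{\pi}{4} \right)} - 1\right) e^{- w}

Since d/dw undoes antidifferentiation here, G(w) must give back the stated G'(w).
A general antiderivative is - \cos{\left(w + \frac{\pi}{4} \right)} - e^{- w} + C.
The condition gives C = - e^{\frac{1}{2}} - \sin{\left(\frac{1}{2} + \frac{\pi}{4} \right)} - (- e^{\frac{1}{2}} - \sin{\left(\frac{1}{2} + \frac{\pi}{4} \right)}) = 0.
So G(w) = \left(- e^{w} \cos{\left(w + \frac{\pi}{4} \right)} - 1\right) e^{- w}.
Check: d/dw[\left(- e^{w} \cos{\left(w + \frac{\pi}{4} \right)} - 1\right) e^{- w}] = \left(e^{w} \sin{\left(w + \frac{\pi}{4} \right)} + 1\right) e^{- w} = G'(w).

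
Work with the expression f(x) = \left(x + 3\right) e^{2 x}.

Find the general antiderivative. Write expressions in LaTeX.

F(x) = \frac{\left(2 x + 5\right) e^{2 x}}{4} + C

Recognize the product-rule pattern: f = u'v + uv' with u = \frac{x}{2} + \frac{5}{4}, v = e^{2 x}, so integration by parts undoes it.
Check: d/dx[\frac{\left(2 x + 5\right) e^{2 x}}{4}] = x e^{2 x} + 3 e^{2 x}, which equals f(x).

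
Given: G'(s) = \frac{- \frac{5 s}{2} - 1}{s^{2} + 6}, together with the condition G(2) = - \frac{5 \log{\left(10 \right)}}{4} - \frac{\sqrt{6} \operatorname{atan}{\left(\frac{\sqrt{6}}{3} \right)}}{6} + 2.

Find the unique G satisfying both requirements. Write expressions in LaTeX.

G(s) = - \frac{5 \log{\left(s^{2} + 6 \right)}}{4} - \frac{\sqrt{6} \operatorname{atan}{\left(\frac{\sqrt{6} s}{6} \right)}}{6} + 2

Differentiate the proposed G(s) back; it has to land on the given G'(s).
A general antiderivative is - \frac{5 \log{\left(s^{2} + 6 \right)}}{4} - \frac{\sqrt{6} \operatorname{atan}{\left(\frac{\sqrt{6} s}{6} \right)}}{6} + C.
The condition gives C = - \frac{5 \log{\left(10 \right)}}{4} - \frac{\sqrt{6} \operatorname{atan}{\left(\frac{\sqrt{6}}{3} \right)}}{6} + 2 - (- \frac{5 \log{\left(10 \right)}}{4} - \frac{\sqrt{6} \operatorname{atan}{\left(\frac{\sqrt{6}}{3} \right)}}{6}) = 2.
So G(s) = - \frac{5 \log{\left(s^{2} + 6 \right)}}{4} - \frac{\sqrt{6} \operatorname{atan}{\left(\frac{\sqrt{6} s}{6} \right)}}{6} + 2.
Check: d/ds[- \frac{5 \log{\left(s^{2} + 6 \right)}}{4} - \frac{\sqrt{6} \operatorname{atan}{\left(\frac{\sqrt{6} s}{6} \right)}}{6} + 2] = \frac{- 5 s - 2}{2 s^{2} + 12}, which equals G'(s).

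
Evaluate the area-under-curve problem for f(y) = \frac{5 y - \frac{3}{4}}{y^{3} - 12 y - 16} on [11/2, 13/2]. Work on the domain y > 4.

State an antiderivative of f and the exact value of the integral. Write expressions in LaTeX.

Antiderivative: F(y) = - \frac{- 77 y \log{\left(y - 4 \right)} + 77 y \log{\left(y + 2 \right)} - 154 \log{\left(y - 4 \right)} + 154 \log{\left(y + 2 \right)} + 258}{144 \left(y + 2\right)}; value = - \frac{77 \log{\left(\frac{17}{2} \right)}}{144} - \frac{77 \log{\left(\frac{3}{2} \right)}}{144} + \frac{43}{1530} + \frac{77 \log{\left(\frac{5}{2} \right)}}{144} + \frac{77 \log{\left(\frac{15}{2} \right)}}{144}

The denominator factors as 4 \left(y - 4\right) \left(y + 2\right)^{2}; partial fractions split f into directly integrable pieces: - \frac{77}{144 \left(y + 2\right)} + \frac{43}{24 \left(y + 2\right)^{2}} + \frac{77}{144 \left(y - 4\right)}.
F(y) = - \frac{- 77 y \log{\left(y - 4 \right)} + 77 y \log{\left(y + 2 \right)} - 154 \log{\left(y - 4 \right)} + 154 \log{\left(y + 2 \right)} + 258}{144 \left(y + 2\right)} is an antiderivative of f.
Check: d/dy[- \frac{- 77 y \log{\left(y - 4 \right)} + 77 y \log{\left(y + 2 \right)} - 154 \log{\left(y - 4 \right)} + 154 \log{\left(y + 2 \right)} + 258}{144 \left(y + 2\right)}] = \frac{20 y - 3}{4 y^{3} - 48 y - 64}, which equals f(y).
F(13/2) = - \frac{77 \log{\left(\frac{17}{2} \right)}}{144} - \frac{43}{204} + \frac{77 \log{\left(\frac{5}{2} \right)}}{144}; F(11/2) = - \frac{77 \log{\left(\frac{15}{2} \right)}}{144} - \frac{43}{180} + \frac{77 \log{\left(\frac{3}{2} \right)}}{144}.
Integral = F(13/2) - F(11/2) = - \frac{77 \log{\left(\frac{17}{2} \right)}}{144} - \frac{77 \log{\left(\frac{3}{2} \right)}}{144} + \frac{43}{1530} + \frac{77 \log{\left(\frac{5}{2} \right)}}{144} + \frac{77 \log{\left(\frac{15}{2} \right)}}{144}.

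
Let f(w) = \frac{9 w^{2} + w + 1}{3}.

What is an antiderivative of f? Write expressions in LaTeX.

An antiderivative is F(w) = w^{3} + \frac{w^{2}}{6} + \frac{w}{3}.

For F(w) to be correct the identity F'(w) - f(w) = 0 must hold.
Check: d/dw[w^{3} + \frac{w^{2}}{6} + \frac{w}{3}] = 3 w^{2} + \frac{w}{3} + \frac{1}{3}, which equals f(w).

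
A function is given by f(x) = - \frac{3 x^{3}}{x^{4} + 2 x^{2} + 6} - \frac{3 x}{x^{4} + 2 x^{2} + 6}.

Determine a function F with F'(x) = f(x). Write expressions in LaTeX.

The substitution u = x^{4} + 2 x^{2} + 6 works: f is exactly (dF/du)*(du/dx) for that inner function.
Check: d/dx[- \frac{3 \log{\left(x^{4} + 2 x^{2} + 6 \right)}}{4}] = \frac{- 3 x^{3} - 3 x}{x^{4} + 2 x^{2} + 6}, which equals f(x).

An antiderivative is F(x) = - \frac{3 \log{\left(x^{4} + 2 x^{2} + 6 \right)}}{4}.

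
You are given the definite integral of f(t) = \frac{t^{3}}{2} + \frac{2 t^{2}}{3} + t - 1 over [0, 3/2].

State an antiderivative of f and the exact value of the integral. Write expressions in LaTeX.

Integrate term by term and add the pieces.
F(t) = \frac{t \left(9 t^{3} + 16 t^{2} + 36 t - 72\right)}{72} is an antiderivative of f.
Check: d/dt[\frac{t \left(9 t^{3} + 16 t^{2} + 36 t - 72\right)}{72}] = \frac{t^{3}}{2} + \frac{2 t^{2}}{3} + t - 1 = f(t).
F(3/2) = \frac{129}{128}; F(0) = 0.
Integral = F(3/2) - F(0) = \frac{129}{128}.

Antiderivative: F(t) = \frac{t \left(9 t^{3} + 16 t^{2} + 36 t - 72\right)}{72}; value = \frac{129}{128}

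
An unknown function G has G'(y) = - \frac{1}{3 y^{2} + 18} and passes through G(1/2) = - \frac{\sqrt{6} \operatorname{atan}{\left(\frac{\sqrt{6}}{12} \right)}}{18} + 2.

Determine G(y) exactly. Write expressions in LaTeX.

A first test for any G(y): its y-derivative must equal the given G'(y).
A general antiderivative is - \frac{\sqrt{6} \operatorname{atan}{\left(\frac{\sqrt{6} y}{6} \right)}}{18} + C.
The condition gives C = - \frac{\sqrt{6} \operatorname{atan}{\left(\frac{\sqrt{6}}{12} \right)}}{18} + 2 - (- \frac{\sqrt{6} \operatorname{atan}{\left(\frac{\sqrt{6}}{12} \right)}}{18}) = 2.
So G(y) = - \frac{\sqrt{6} \operatorname{atan}{\left(\frac{\sqrt{6} y}{6} \right)} - 36}{18}.
Check: d/dy[- \frac{\sqrt{6} \operatorname{atan}{\left(\frac{\sqrt{6} y}{6} \right)} - 36}{18}] = - \frac{1}{3 y^{2} + 18} = G'(y).

G(y) = - \frac{\sqrt{6} \operatorname{atan}{\left(\frac{\sqrt{6} y}{6} \right)} - 36}{18}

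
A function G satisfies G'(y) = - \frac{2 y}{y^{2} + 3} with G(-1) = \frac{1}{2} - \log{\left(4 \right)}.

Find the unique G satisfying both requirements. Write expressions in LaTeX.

G(y) = \frac{1}{2} - \log{\left(y^{2} + 3 \right)}

G'(y) matches the chain-rule pattern g'(h)*h' with inner function h(y) = y^{2} + 3; substituting u = h(y) collapses the integral.
A general antiderivative is - \log{\left(y^{2} + 3 \right)} + C.
The condition gives C = \frac{1}{2} - \log{\left(4 \right)} - (- \log{\left(4 \right)}) = \frac{1}{2}.
So G(y) = \frac{1}{2} - \log{\left(y^{2} + 3 \right)}.
Check: d/dy[\frac{1}{2} - \log{\left(y^{2} + 3 \right)}] = - \frac{2 y}{y^{2} + 3} = G'(y).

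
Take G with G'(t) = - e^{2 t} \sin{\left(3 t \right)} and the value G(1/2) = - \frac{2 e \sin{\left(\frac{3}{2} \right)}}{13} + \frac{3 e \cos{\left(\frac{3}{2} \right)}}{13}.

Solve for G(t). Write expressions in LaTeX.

For G(t) to be correct, d/dt[G] must agree with the stated G'(t) identically.
A general antiderivative is - \frac{2 e^{2 t} \sin{\left(3 t \right)}}{13} + \frac{3 e^{2 t} \cos{\left(3 t \right)}}{13} + C.
The condition gives C = - \frac{2 e \sin{\left(\frac{3}{2} \right)}}{13} + \frac{3 e \cos{\left(\frac{3}{2} \right)}}{13} - (- \frac{2 e \sin{\left(\frac{3}{2} \right)}}{13} + \frac{3 e \cos{\left(\frac{3}{2} \right)}}{13}) = 0.
So G(t) = \frac{\left(- 2 \sin{\left(3 t \right)} + 3 \cos{\left(3 t \right)}\right) e^{2 t}}{13}.
Check: d/dt[\frac{\left(- 2 \sin{\left(3 t \right)} + 3 \cos{\left(3 t \right)}\right) e^{2 t}}{13}] = - e^{2 t} \sin{\left(3 t \right)} = G'(t).

G(t) = \frac{\left(- 2 \sin{\left(3 t \right)} + 3 \cos{\left(3 t \right)}\right) e^{2 t}}{13}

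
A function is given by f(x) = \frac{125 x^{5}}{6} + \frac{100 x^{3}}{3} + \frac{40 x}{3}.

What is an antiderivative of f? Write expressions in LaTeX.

An antiderivative is F(x) = \frac{125 x^{6}}{36} + \frac{25 x^{4}}{3} + \frac{20 x^{2}}{3}.

f matches the chain-rule pattern g'(h)*h' with inner function h(x) = \frac{5 x^{2}}{3} + \frac{4}{3}; substituting u = h(x) collapses the integral.
Check: d/dx[\frac{125 x^{6}}{36} + \frac{25 x^{4}}{3} + \frac{20 x^{2}}{3}] = \frac{125 x^{5}}{6} + \frac{100 x^{3}}{3} + \frac{40 x}{3} = f(x).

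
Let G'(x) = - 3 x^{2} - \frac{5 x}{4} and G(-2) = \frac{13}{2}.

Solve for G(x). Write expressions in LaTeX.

The integrand splits into summands that can be handled one at a time.
A general antiderivative is - x^{3} - \frac{5 x^{2}}{8} + C.
The condition gives C = \frac{13}{2} - (\frac{11}{2}) = 1.
So G(x) = - x^{3} - \frac{5 x^{2}}{8} + 1.
Check: d/dx[- x^{3} - \frac{5 x^{2}}{8} + 1] = - 3 x^{2} - \frac{5 x}{4} = G'(x).

G(x) = - x^{3} - \frac{5 x^{2}}{8} + 1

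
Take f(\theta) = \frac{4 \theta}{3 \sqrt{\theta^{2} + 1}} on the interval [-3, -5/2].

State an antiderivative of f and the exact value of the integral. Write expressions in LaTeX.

Antiderivative: F(\theta) = \frac{4 \sqrt{\theta^{2} + 1}}{3}; value = - \frac{4 \sqrt{10}}{3} + \frac{2 \sqrt{29}}{3}

The substitution u = 4 \theta^{2} + 4 works: f is exactly (dF/du)*(du/d\theta) for that inner function.
F(\theta) = \frac{4 \sqrt{\theta^{2} + 1}}{3} is an antiderivative of f.
Check: d/d\theta[\frac{4 \sqrt{\theta^{2} + 1}}{3}] = \frac{4 \theta}{3 \sqrt{\theta^{2} + 1}} = f(\theta).
F(-5/2) = \frac{2 \sqrt{29}}{3}; F(-3) = \frac{4 \sqrt{10}}{3}.
Integral = F(-5/2) - F(-3) = - \frac{4 \sqrt{10}}{3} + \frac{2 \sqrt{29}}{3}.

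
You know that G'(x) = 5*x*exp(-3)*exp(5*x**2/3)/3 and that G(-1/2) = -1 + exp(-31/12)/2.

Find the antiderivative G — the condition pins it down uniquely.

G(x) = exp(5*x**2/3 - 3)/2 - 1

G'(x) matches the chain-rule pattern g'(h)*h' with inner function h(x) = 5*x**2/3 - 3; substituting u = h(x) collapses the integral.
A general antiderivative is exp(5*x**2/3 - 3)/2 + C.
The condition gives C = -1 + exp(-31/12)/2 - (exp(-31/12)/2) = -1.
So G(x) = exp(5*x**2/3 - 3)/2 - 1.
Check: d/dx[exp(5*x**2/3 - 3)/2 - 1] = 5*x*exp(-3)*exp(5*x**2/3)/3 = G'(x).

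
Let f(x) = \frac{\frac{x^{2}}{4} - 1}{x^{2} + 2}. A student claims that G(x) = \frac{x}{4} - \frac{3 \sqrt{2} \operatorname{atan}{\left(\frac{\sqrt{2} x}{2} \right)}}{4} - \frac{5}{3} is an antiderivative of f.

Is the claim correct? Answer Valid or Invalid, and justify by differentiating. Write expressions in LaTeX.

d/dx[G] = \frac{x^{2} - 4}{4 x^{2} + 8}
This equals f(x) exactly, so the claim holds.

Valid - the claim checks out under differentiation.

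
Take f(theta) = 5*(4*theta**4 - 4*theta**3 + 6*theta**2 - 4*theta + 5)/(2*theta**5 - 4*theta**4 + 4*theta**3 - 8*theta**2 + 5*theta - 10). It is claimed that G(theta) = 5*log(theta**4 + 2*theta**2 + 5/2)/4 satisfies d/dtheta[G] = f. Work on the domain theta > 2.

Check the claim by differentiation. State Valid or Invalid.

Invalid: d/dtheta[G] - f = -5/(theta - 2), which is not 0.

d/dtheta[G] = (10*theta**3 + 10*theta)/(2*theta**4 + 4*theta**2 + 5)
d/dtheta[G] - f(theta) = -5/(theta - 2) != 0.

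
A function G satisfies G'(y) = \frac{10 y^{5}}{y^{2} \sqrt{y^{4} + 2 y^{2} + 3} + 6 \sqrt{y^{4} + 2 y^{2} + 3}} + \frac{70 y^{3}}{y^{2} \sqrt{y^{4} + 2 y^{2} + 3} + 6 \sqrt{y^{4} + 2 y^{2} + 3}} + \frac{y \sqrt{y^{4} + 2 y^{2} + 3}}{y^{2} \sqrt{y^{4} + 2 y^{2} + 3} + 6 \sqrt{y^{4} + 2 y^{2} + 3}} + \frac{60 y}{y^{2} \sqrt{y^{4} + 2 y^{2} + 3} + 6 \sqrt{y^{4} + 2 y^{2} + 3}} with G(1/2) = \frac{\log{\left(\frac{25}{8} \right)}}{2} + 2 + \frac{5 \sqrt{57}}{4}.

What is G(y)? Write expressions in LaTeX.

G(y) = 5 \sqrt{y^{4} + 2 y^{2} + 3} + \frac{\log{\left(\frac{y^{2}}{2} + 3 \right)}}{2} + 2

Integrate term by term and add the pieces.
A general antiderivative is 5 \sqrt{y^{4} + 2 y^{2} + 3} + \frac{\log{\left(\frac{y^{2}}{2} + 3 \right)}}{2} + C.
The condition gives C = \frac{\log{\left(\frac{25}{8} \right)}}{2} + 2 + \frac{5 \sqrt{57}}{4} - (\frac{\log{\left(\frac{25}{8} \right)}}{2} + \frac{5 \sqrt{57}}{4}) = 2.
So G(y) = 5 \sqrt{y^{4} + 2 y^{2} + 3} + \frac{\log{\left(\frac{y^{2}}{2} + 3 \right)}}{2} + 2.
Check: d/dy[5 \sqrt{y^{4} + 2 y^{2} + 3} + \frac{\log{\left(\frac{y^{2}}{2} + 3 \right)}}{2} + 2] = \frac{10 y^{5} + 70 y^{3} + y \sqrt{y^{4} + 2 y^{2} + 3} + 60 y}{y^{2} \sqrt{y^{4} + 2 y^{2} + 3} + 6 \sqrt{y^{4} + 2 y^{2} + 3}}, which equals G'(y).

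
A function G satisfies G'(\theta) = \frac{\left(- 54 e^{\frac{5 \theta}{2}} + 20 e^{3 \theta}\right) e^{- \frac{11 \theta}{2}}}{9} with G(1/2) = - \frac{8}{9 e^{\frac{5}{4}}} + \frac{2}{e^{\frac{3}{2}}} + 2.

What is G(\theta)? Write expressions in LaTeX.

G(\theta) = \frac{\left(18 e^{\frac{11 \theta}{2}} + 18 e^{\frac{5 \theta}{2}} - 8 e^{3 \theta}\right) e^{- \frac{11 \theta}{2}}}{9}

Any candidate G(\theta) must reproduce the stated G'(\theta) exactly.
A general antiderivative is 2 e^{- 3 \theta} - \frac{8 e^{- \frac{5 \theta}{2}}}{9} + C.
The condition gives C = - \frac{8}{9 e^{\frac{5}{4}}} + \frac{2}{e^{\frac{3}{2}}} + 2 - (- \frac{8}{9 e^{\frac{5}{4}}} + \frac{2}{e^{\frac{3}{2}}}) = 2.
So G(\theta) = \frac{\left(18 e^{\frac{11 \theta}{2}} + 18 e^{\frac{5 \theta}{2}} - 8 e^{3 \theta}\right) e^{- \frac{11 \theta}{2}}}{9}.
Check: d/d\theta[\frac{\left(18 e^{\frac{11 \theta}{2}} + 18 e^{\frac{5 \theta}{2}} - 8 e^{3 \theta}\right) e^{- \frac{11 \theta}{2}}}{9}] = \frac{\left(- 54 e^{\frac{5 \theta}{2}} + 20 e^{3 \theta}\right) e^{- \frac{11 \theta}{2}}}{9} = G'(\theta).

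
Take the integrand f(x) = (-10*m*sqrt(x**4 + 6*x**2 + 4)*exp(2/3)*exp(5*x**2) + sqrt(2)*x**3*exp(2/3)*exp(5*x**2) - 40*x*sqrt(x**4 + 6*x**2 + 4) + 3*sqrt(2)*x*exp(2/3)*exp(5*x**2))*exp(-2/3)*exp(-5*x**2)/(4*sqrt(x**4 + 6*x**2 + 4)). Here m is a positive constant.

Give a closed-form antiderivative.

An antiderivative is F(x) = sqrt(2)*(-10*sqrt(2)*m*x*exp(2/3)*exp(5*x**2) + sqrt(x**4 + 6*x**2 + 4)*exp(2/3)*exp(5*x**2) + 4*sqrt(2))*exp(-2/3)*exp(-5*x**2)/8.

Recover f(x) by differentiating a candidate F(x); any mismatch rules it out.
Check: d/dx[sqrt(2)*(-10*sqrt(2)*m*x*exp(2/3)*exp(5*x**2) + sqrt(x**4 + 6*x**2 + 4)*exp(2/3)*exp(5*x**2) + 4*sqrt(2))*exp(-2/3)*exp(-5*x**2)/8] = (-10*m*sqrt(x**4 + 6*x**2 + 4)*exp(2/3)*exp(5*x**2) + sqrt(2)*x**3*exp(2/3)*exp(5*x**2) - 40*x*sqrt(x**4 + 6*x**2 + 4) + 3*sqrt(2)*x*exp(2/3)*exp(5*x**2))*exp(-2/3)*exp(-5*x**2)/(4*sqrt(x**4 + 6*x**2 + 4)) = f(x).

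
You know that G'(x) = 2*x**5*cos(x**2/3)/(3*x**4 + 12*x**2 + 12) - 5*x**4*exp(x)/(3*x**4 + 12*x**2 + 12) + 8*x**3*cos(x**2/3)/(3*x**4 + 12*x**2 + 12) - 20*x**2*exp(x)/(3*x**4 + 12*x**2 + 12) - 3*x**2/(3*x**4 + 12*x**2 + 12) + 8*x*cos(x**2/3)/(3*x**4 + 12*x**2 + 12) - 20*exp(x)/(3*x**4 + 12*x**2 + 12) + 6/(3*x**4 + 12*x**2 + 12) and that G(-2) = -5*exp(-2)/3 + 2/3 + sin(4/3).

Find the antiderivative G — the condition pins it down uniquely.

G(x) = (3*x**2 + 3*x - 5*(x**2 + 2)*exp(x) + 3*(x**2 + 2)*sin(x**2/3) + 6)/(3*(x**2 + 2))

Integrate term by term and add the pieces.
A general antiderivative is 2*x/(2*x**2 + 4) - 5*exp(x)/3 + sin(x**2/3) + C.
The condition gives C = -5*exp(-2)/3 + 2/3 + sin(4/3) - (-1/3 - 5*exp(-2)/3 + sin(4/3)) = 1.
So G(x) = (3*x**2 + 3*x - 5*(x**2 + 2)*exp(x) + 3*(x**2 + 2)*sin(x**2/3) + 6)/(3*(x**2 + 2)).
Check: d/dx[(3*x**2 + 3*x - 5*(x**2 + 2)*exp(x) + 3*(x**2 + 2)*sin(x**2/3) + 6)/(3*(x**2 + 2))] = (2*x**5*cos(x**2/3) - 5*x**4*exp(x) + 8*x**3*cos(x**2/3) - 20*x**2*exp(x) - 3*x**2 + 8*x*cos(x**2/3) - 20*exp(x) + 6)/(3*x**4 + 12*x**2 + 12), which equals G'(x).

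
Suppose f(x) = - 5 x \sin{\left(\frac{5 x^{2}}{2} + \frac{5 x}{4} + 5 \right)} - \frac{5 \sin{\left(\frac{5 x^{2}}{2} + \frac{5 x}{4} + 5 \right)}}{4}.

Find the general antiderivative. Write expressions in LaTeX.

F(x) = \cos{\left(\frac{5 x^{2}}{2} + \frac{5 x}{4} + 5 \right)} + C

The substitution u = \frac{5 x^{2}}{2} + \frac{5 x}{4} + 5 works: f is exactly (dF/du)*(du/dx) for that inner function.
Check: d/dx[\cos{\left(\frac{5 x^{2}}{2} + \frac{5 x}{4} + 5 \right)}] = - 5 x \sin{\left(\frac{5 x^{2}}{2} + \frac{5 x}{4} + 5 \right)} - \frac{5 \sin{\left(\frac{5 x^{2}}{2} + \frac{5 x}{4} + 5 \right)}}{4} = f(x).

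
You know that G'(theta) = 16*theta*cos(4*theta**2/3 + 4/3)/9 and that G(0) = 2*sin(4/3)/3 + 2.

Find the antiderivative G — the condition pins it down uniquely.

G(theta) = 2*sin(4*theta**2/3 + 4/3)/3 + 2

G'(theta) matches the chain-rule pattern g'(h)*h' with inner function h(theta) = 4*theta**2/3 + 4/3; substituting u = h(theta) collapses the integral.
A general antiderivative is 2*sin(4*theta**2/3 + 4/3)/3 + C.
The condition gives C = 2*sin(4/3)/3 + 2 - (2*sin(4/3)/3) = 2.
So G(theta) = 2*sin(4*theta**2/3 + 4/3)/3 + 2.
Check: d/dtheta[2*sin(4*theta**2/3 + 4/3)/3 + 2] = 16*theta*cos(4*theta**2/3 + 4/3)/9 = G'(theta).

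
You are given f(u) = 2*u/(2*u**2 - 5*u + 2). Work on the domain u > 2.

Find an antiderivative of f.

An antiderivative is F(u) = (4*log(u - 2) - log(u - 1/2))/3.

The denominator factors as (u - 2)*(2*u - 1); partial fractions split f into directly integrable pieces: -2/(3*(2*u - 1)) + 4/(3*(u - 2)).
Check: d/du[(4*log(u - 2) - log(u - 1/2))/3] = 2*u/(2*u**2 - 5*u + 2) = f(u).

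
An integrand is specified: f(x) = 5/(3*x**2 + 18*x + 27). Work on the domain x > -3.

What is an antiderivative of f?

An antiderivative is F(x) = -5/(3*(x + 3)).

For F(x) to be correct the identity F'(x) - f(x) = 0 must hold.
Check: d/dx[-5/(3*(x + 3))] = 5/(3*x**2 + 18*x + 27) = f(x).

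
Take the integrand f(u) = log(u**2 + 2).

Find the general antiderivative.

An antiderivative F(u) passes only if d/du[F] lands on f(u) exactly.
Check: d/du[u*log(u**2 + 2) - 2*u + 2*sqrt(2)*atan(sqrt(2)*u/2)] = log(u**2 + 2) = f(u).

F(u) = u*log(u**2 + 2) - 2*u + 2*sqrt(2)*atan(sqrt(2)*u/2) + C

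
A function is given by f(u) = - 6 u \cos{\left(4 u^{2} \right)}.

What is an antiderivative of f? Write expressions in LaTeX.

An antiderivative is F(u) = - \frac{3 \sin{\left(4 u^{2} \right)}}{4}.

The substitution w = 4 u^{2} works: f is exactly (dF/dw)*(dw/du) for that inner function.
Check: d/du[- \frac{3 \sin{\left(4 u^{2} \right)}}{4}] = - 6 u \cos{\left(4 u^{2} \right)} = f(u).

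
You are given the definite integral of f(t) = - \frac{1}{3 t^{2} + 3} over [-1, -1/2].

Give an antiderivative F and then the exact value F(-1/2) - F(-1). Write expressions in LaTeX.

Recover f(t) by differentiating a candidate F(t); any mismatch rules it out.
F(t) = - \frac{\operatorname{atan}{\left(t \right)}}{3} is an antiderivative of f.
Check: d/dt[- \frac{\operatorname{atan}{\left(t \right)}}{3}] = - \frac{1}{3 t^{2} + 3} = f(t).
F(-1/2) = \frac{\operatorname{atan}{\left(\frac{1}{2} \right)}}{3}; F(-1) = \frac{\pi}{12}.
Integral = F(-1/2) - F(-1) = - \frac{\pi}{12} + \frac{\operatorname{atan}{\left(\frac{1}{2} \right)}}{3}.

Antiderivative: F(t) = - \frac{\operatorname{atan}{\left(t \right)}}{3}; value = - \frac{\pi}{12} + \frac{\operatorname{atan}{\left(\frac{1}{2} \right)}}{3}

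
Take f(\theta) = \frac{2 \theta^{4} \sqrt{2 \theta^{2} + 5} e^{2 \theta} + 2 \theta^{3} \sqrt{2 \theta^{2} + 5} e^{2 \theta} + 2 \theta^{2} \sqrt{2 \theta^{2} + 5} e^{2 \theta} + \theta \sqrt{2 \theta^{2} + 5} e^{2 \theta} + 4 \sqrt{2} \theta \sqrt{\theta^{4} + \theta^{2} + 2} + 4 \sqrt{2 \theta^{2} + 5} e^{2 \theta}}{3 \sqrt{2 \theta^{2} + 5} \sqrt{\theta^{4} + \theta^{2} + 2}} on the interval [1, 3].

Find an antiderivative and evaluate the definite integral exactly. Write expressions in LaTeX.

Antiderivative: F(\theta) = \frac{2 \sqrt{2} \sqrt{2 \theta^{2} + 5} + \sqrt{\theta^{4} + \theta^{2} + 2} e^{2 \theta}}{3}; value = - \frac{2 e^{2}}{3} - \frac{2 \sqrt{14}}{3} + \frac{2 \sqrt{46}}{3} + \frac{2 \sqrt{23} e^{6}}{3}

Whatever form F(\theta) takes, F'(\theta) = f(\theta) is non-negotiable.
F(\theta) = \frac{2 \sqrt{2} \sqrt{2 \theta^{2} + 5} + \sqrt{\theta^{4} + \theta^{2} + 2} e^{2 \theta}}{3} is an antiderivative of f.
Check: d/d\theta[\frac{2 \sqrt{2} \sqrt{2 \theta^{2} + 5} + \sqrt{\theta^{4} + \theta^{2} + 2} e^{2 \theta}}{3}] = \frac{2 \theta^{4} \sqrt{2 \theta^{2} + 5} e^{2 \theta} + 2 \theta^{3} \sqrt{2 \theta^{2} + 5} e^{2 \theta} + 2 \theta^{2} \sqrt{2 \theta^{2} + 5} e^{2 \theta} + \theta \sqrt{2 \theta^{2} + 5} e^{2 \theta} + 4 \sqrt{2} \theta \sqrt{\theta^{4} + \theta^{2} + 2} + 4 \sqrt{2 \theta^{2} + 5} e^{2 \theta}}{3 \sqrt{2 \theta^{2} + 5} \sqrt{\theta^{4} + \theta^{2} + 2}} = f(\theta).
F(3) = \frac{2 \sqrt{46}}{3} + \frac{2 \sqrt{23} e^{6}}{3}; F(1) = \frac{2 \sqrt{14}}{3} + \frac{2 e^{2}}{3}.
Integral = F(3) - F(1) = - \frac{2 e^{2}}{3} - \frac{2 \sqrt{14}}{3} + \frac{2 \sqrt{46}}{3} + \frac{2 \sqrt{23} e^{6}}{3}.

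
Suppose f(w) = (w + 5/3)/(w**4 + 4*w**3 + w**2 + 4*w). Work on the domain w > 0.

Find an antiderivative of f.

The denominator factors as 3*w*(w + 4)*(w**2 + 1); partial fractions split f into directly integrable pieces: -(23*w - 7)/(51*(w**2 + 1)) + 7/(204*(w + 4)) + 5/(12*w).
Check: d/dw[(85*log(w) + 7*log(w + 4) - 46*log(w**2 + 1) + 28*atan(w))/204] = (3*w + 5)/(3*w**4 + 12*w**3 + 3*w**2 + 12*w), which equals f(w).

An antiderivative is F(w) = (85*log(w) + 7*log(w + 4) - 46*log(w**2 + 1) + 28*atan(w))/204.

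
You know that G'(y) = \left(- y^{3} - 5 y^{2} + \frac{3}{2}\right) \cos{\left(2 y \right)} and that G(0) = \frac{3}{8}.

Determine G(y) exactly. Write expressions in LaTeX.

G(y) = - \frac{y^{3} \sin{\left(2 y \right)}}{2} - \frac{5 y^{2} \sin{\left(2 y \right)}}{2} - \frac{3 y^{2} \cos{\left(2 y \right)}}{4} + \frac{3 y \sin{\left(2 y \right)}}{4} - \frac{5 y \cos{\left(2 y \right)}}{2} + 2 \sin{\left(2 y \right)} + \frac{3 \cos{\left(2 y \right)}}{8}

Whatever form G(y) takes, its d/dy must return the stated G'(y).
A general antiderivative is - \frac{y^{3} \sin{\left(2 y \right)}}{2} - \frac{5 y^{2} \sin{\left(2 y \right)}}{2} - \frac{3 y^{2} \cos{\left(2 y \right)}}{4} + \frac{3 y \sin{\left(2 y \right)}}{4} - \frac{5 y \cos{\left(2 y \right)}}{2} + 2 \sin{\left(2 y \right)} + \frac{3 \cos{\left(2 y \right)}}{8} + C.
The condition gives C = \frac{3}{8} - (\frac{3}{8}) = 0.
So G(y) = - \frac{y^{3} \sin{\left(2 y \right)}}{2} - \frac{5 y^{2} \sin{\left(2 y \right)}}{2} - \frac{3 y^{2} \cos{\left(2 y \right)}}{4} + \frac{3 y \sin{\left(2 y \right)}}{4} - \frac{5 y \cos{\left(2 y \right)}}{2} + 2 \sin{\left(2 y \right)} + \frac{3 \cos{\left(2 y \right)}}{8}.
Check: d/dy[- \frac{y^{3} \sin{\left(2 y \right)}}{2} - \frac{5 y^{2} \sin{\left(2 y \right)}}{2} - \frac{3 y^{2} \cos{\left(2 y \right)}}{4} + \frac{3 y \sin{\left(2 y \right)}}{4} - \frac{5 y \cos{\left(2 y \right)}}{2} + 2 \sin{\left(2 y \right)} + \frac{3 \cos{\left(2 y \right)}}{8}] = - y^{3} \cos{\left(2 y \right)} - 5 y^{2} \cos{\left(2 y \right)} + \frac{3 \cos{\left(2 y \right)}}{2}, which equals G'(y).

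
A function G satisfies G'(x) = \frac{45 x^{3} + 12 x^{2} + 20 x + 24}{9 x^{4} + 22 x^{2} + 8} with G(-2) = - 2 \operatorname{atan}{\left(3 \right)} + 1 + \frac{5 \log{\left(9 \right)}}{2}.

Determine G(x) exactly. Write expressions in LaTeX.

Any candidate G(x) must reproduce the stated G'(x) exactly.
A general antiderivative is \frac{5 \log{\left(\frac{3 x^{2}}{2} + 3 \right)}}{2} + 2 \operatorname{atan}{\left(\frac{3 x}{2} \right)} + C.
The condition gives C = - 2 \operatorname{atan}{\left(3 \right)} + 1 + \frac{5 \log{\left(9 \right)}}{2} - (- 2 \operatorname{atan}{\left(3 \right)} + \frac{5 \log{\left(9 \right)}}{2}) = 1.
So G(x) = \frac{5 \log{\left(\frac{x^{2}}{2} + 1 \right)}}{2} + 2 \operatorname{atan}{\left(\frac{3 x}{2} \right)} + 1 + \frac{5 \log{\left(3 \right)}}{2}.
Check: d/dx[\frac{5 \log{\left(\frac{x^{2}}{2} + 1 \right)}}{2} + 2 \operatorname{atan}{\left(\frac{3 x}{2} \right)} + 1 + \frac{5 \log{\left(3 \right)}}{2}] = \frac{45 x^{3} + 12 x^{2} + 20 x + 24}{9 x^{4} + 22 x^{2} + 8} = G'(x).

G(x) = \frac{5 \log{\left(\frac{x^{2}}{2} + 1 \right)}}{2} + 2 \operatorname{atan}{\left(\frac{3 x}{2} \right)} + 1 + \frac{5 \log{\left(3 \right)}}{2}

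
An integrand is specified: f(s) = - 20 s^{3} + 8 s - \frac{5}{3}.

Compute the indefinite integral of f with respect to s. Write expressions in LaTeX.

The integrand splits into summands that can be handled one at a time.
Check: d/ds[- 5 s^{4} + 4 s^{2} - \frac{5 s}{3}] = - 20 s^{3} + 8 s - \frac{5}{3} = f(s).

F(s) = - 5 s^{4} + 4 s^{2} - \frac{5 s}{3} + C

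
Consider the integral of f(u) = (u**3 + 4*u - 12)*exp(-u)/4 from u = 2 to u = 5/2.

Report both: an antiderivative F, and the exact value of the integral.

Antiderivative: F(u) = (-u**3 - 3*u**2 - 10*u + 2)*exp(-u)/4; value = -459*exp(-5/2)/32 + 19*exp(-2)/2

f has the shape v'r + vr' for v = -u**3/4 - 3*u**2/4 - 5*u/2 + 1/2 and r = exp(-u) — it is the derivative of the product v*r.
F(u) = (-u**3 - 3*u**2 - 10*u + 2)*exp(-u)/4 is an antiderivative of f.
Check: d/du[(-u**3 - 3*u**2 - 10*u + 2)*exp(-u)/4] = (u**3 + 4*u - 12)*exp(-u)/4 = f(u).
F(5/2) = -459*exp(-5/2)/32; F(2) = -19*exp(-2)/2.
Integral = F(5/2) - F(2) = -459*exp(-5/2)/32 + 19*exp(-2)/2.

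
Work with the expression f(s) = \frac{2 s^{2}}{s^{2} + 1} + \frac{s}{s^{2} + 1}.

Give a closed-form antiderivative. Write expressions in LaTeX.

An antiderivative is F(s) = 2 s + \frac{\log{\left(s^{2} + 1 \right)}}{2} - 2 \operatorname{atan}{\left(s \right)}.

Integrate term by term and add the pieces.
Check: d/ds[2 s + \frac{\log{\left(s^{2} + 1 \right)}}{2} - 2 \operatorname{atan}{\left(s \right)}] = \frac{2 s^{2} + s}{s^{2} + 1}, which equals f(s).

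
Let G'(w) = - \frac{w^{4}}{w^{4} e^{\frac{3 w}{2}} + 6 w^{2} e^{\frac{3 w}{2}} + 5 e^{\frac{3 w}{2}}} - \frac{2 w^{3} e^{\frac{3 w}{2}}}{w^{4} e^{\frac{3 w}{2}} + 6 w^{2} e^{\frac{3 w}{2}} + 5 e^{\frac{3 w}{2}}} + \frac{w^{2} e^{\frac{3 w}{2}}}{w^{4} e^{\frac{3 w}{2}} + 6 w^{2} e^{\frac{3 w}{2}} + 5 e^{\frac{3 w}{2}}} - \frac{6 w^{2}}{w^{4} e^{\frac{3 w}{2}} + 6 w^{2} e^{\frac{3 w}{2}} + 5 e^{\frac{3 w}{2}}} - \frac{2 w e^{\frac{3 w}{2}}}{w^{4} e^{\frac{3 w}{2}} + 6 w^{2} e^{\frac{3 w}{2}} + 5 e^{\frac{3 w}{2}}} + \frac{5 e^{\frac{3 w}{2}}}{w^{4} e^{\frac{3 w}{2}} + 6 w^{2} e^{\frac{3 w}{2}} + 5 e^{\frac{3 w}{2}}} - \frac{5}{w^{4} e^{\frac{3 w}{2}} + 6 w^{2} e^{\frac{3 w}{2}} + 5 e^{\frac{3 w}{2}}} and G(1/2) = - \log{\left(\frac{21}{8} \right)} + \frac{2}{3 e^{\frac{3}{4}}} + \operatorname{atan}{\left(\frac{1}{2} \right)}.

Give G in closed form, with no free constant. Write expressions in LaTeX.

G(w) = \frac{\left(- 3 e^{\frac{3 w}{2}} \log{\left(w^{2} + 5 \right)} + 3 e^{\frac{3 w}{2}} \operatorname{atan}{\left(w \right)} + 3 e^{\frac{3 w}{2}} \log{\left(2 \right)} + 2\right) e^{- \frac{3 w}{2}}}{3}

Integrate term by term and add the pieces.
A general antiderivative is - \log{\left(\frac{w^{2}}{2} + \frac{5}{2} \right)} + \operatorname{atan}{\left(w \right)} + \frac{2 e^{- \frac{3 w}{2}}}{3} + C.
The condition gives C = - \log{\left(\frac{21}{8} \right)} + \frac{2}{3 e^{\frac{3}{4}}} + \operatorname{atan}{\left(\frac{1}{2} \right)} - (- \log{\left(\frac{21}{8} \right)} + \frac{2}{3 e^{\frac{3}{4}}} + \operatorname{atan}{\left(\frac{1}{2} \right)}) = 0.
So G(w) = \frac{\left(- 3 e^{\frac{3 w}{2}} \log{\left(w^{2} + 5 \right)} + 3 e^{\frac{3 w}{2}} \operatorname{atan}{\left(w \right)} + 3 e^{\frac{3 w}{2}} \log{\left(2 \right)} + 2\right) e^{- \frac{3 w}{2}}}{3}.
Check: d/dw[\frac{\left(- 3 e^{\frac{3 w}{2}} \log{\left(w^{2} + 5 \right)} + 3 e^{\frac{3 w}{2}} \operatorname{atan}{\left(w \right)} + 3 e^{\frac{3 w}{2}} \log{\left(2 \right)} + 2\right) e^{- \frac{3 w}{2}}}{3}] = \frac{- w^{4} - 2 w^{3} e^{\frac{3 w}{2}} + w^{2} e^{\frac{3 w}{2}} - 6 w^{2} - 2 w e^{\frac{3 w}{2}} + 5 e^{\frac{3 w}{2}} - 5}{w^{4} e^{\frac{3 w}{2}} + 6 w^{2} e^{\frac{3 w}{2}} + 5 e^{\frac{3 w}{2}}}, which equals G'(w).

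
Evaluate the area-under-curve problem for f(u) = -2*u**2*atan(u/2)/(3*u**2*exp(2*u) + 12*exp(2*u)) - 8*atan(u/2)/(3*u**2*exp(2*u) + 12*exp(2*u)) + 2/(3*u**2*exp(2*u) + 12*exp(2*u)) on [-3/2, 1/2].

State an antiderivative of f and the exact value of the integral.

Antiderivative: F(u) = exp(-2*u)*atan(u/2)/3; value = exp(-1)*atan(1/4)/3 + exp(3)*atan(3/4)/3

Recognize the product-rule pattern: f = v'r + vr' with v = atan(u/2)/3, r = exp(-2*u), so integration by parts undoes it.
F(u) = exp(-2*u)*atan(u/2)/3 is an antiderivative of f.
Check: d/du[exp(-2*u)*atan(u/2)/3] = (-2*u**2*atan(u/2) - 8*atan(u/2) + 2)/(3*u**2*exp(2*u) + 12*exp(2*u)), which equals f(u).
F(1/2) = exp(-1)*atan(1/4)/3; F(-3/2) = -exp(3)*atan(3/4)/3.
Integral = F(1/2) - F(-3/2) = exp(-1)*atan(1/4)/3 + exp(3)*atan(3/4)/3.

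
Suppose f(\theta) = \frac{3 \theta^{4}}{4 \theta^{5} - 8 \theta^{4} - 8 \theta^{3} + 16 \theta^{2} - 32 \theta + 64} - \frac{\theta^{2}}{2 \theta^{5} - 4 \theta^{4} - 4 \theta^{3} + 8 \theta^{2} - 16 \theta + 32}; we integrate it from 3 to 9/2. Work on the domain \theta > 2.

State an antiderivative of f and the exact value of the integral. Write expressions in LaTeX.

Factor the denominator (4 \left(\theta - 2\right)^{2} \left(\theta + 2\right) \left(\theta^{2} + 2\right)) and decompose: f = \frac{\theta + 2}{9 \left(\theta^{2} + 2\right)} + \frac{5}{48 \left(\theta + 2\right)} + \frac{77}{144 \left(\theta - 2\right)} + \frac{5}{12 \left(\theta - 2\right)^{2}}; each piece integrates to a log, atan, or power term.
F(\theta) = \frac{77 \log{\left(\theta - 2 \right)}}{144} + \frac{5 \log{\left(\theta + 2 \right)}}{48} + \frac{\log{\left(\theta^{2} + 2 \right)}}{18} + \frac{\sqrt{2} \operatorname{atan}{\left(\frac{\sqrt{2} \theta}{2} \right)}}{9} - \frac{5}{12 \theta - 24} is an antiderivative of f.
Check: d/d\theta[\frac{77 \log{\left(\theta - 2 \right)}}{144} + \frac{5 \log{\left(\theta + 2 \right)}}{48} + \frac{\log{\left(\theta^{2} + 2 \right)}}{18} + \frac{\sqrt{2} \operatorname{atan}{\left(\frac{\sqrt{2} \theta}{2} \right)}}{9} - \frac{5}{12 \theta - 24}] = \frac{3 \theta^{4} - 2 \theta^{2}}{4 \theta^{5} - 8 \theta^{4} - 8 \theta^{3} + 16 \theta^{2} - 32 \theta + 64}, which equals f(\theta).
F(9/2) = - \frac{1}{6} + \frac{\log{\left(\frac{89}{4} \right)}}{18} + \frac{5 \log{\left(\frac{13}{2} \right)}}{48} + \frac{\sqrt{2} \operatorname{atan}{\left(\frac{9 \sqrt{2}}{4} \right)}}{9} + \frac{77 \log{\left(\frac{5}{2} \right)}}{144}; F(3) = - \frac{5}{12} + \frac{\log{\left(11 \right)}}{18} + \frac{5 \log{\left(5 \right)}}{48} + \frac{\sqrt{2} \operatorname{atan}{\left(\frac{3 \sqrt{2}}{2} \right)}}{9}.
Integral = F(9/2) - F(3) = - \frac{\sqrt{2} \operatorname{atan}{\left(\frac{3 \sqrt{2}}{2} \right)}}{9} - \frac{5 \log{\left(5 \right)}}{48} - \frac{\log{\left(11 \right)}}{18} + \frac{\log{\left(\frac{89}{4} \right)}}{18} + \frac{5 \log{\left(\frac{13}{2} \right)}}{48} + \frac{\sqrt{2} \operatorname{atan}{\left(\frac{9 \sqrt{2}}{4} \right)}}{9} + \frac{1}{4} + \frac{77 \log{\left(\frac{5}{2} \right)}}{144}.

Antiderivative: F(\theta) = \frac{77 \log{\left(\theta - 2 \right)}}{144} + \frac{5 \log{\left(\theta + 2 \right)}}{48} + \frac{\log{\left(\theta^{2} + 2 \right)}}{18} + \frac{\sqrt{2} \operatorname{atan}{\left(\frac{\sqrt{2} \theta}{2} \right)}}{9} - \frac{5}{12 \theta - 24}; value = - \frac{\sqrt{2} \operatorname{atan}{\left(\frac{3 \sqrt{2}}{2} \right)}}{9} - \frac{5 \log{\left(5 \right)}}{48} - \frac{\log{\left(11 \right)}}{18} + \frac{\log{\left(\frac{89}{4} \right)}}{18} + \frac{5 \log{\left(\frac{13}{2} \right)}}{48} + \frac{\sqrt{2} \operatorname{atan}{\left(\frac{9 \sqrt{2}}{4} \right)}}{9} + \frac{1}{4} + \frac{77 \log{\left(\frac{5}{2} \right)}}{144}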